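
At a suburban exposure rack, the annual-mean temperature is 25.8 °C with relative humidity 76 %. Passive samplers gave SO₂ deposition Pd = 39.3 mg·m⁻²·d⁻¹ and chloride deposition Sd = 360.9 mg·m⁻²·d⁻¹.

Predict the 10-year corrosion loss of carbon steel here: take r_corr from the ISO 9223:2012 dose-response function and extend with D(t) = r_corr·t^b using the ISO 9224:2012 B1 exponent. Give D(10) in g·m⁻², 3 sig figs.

D(10) = 4.15e+03 g·m⁻²

carbon steel: temperature factor f = -0.054·(15.8) = -0.8532
  sulphur-dioxide contribution → 23.26 μm/a
  chloride contribution → 135.4 μm/a
  total first-year rate 158.7 μm/a
ISO 9224: D(t) = r_corr · t^b with b = 0.523 (carbon steel, B1)
  D(10) = 158.7 × 10^0.523 = 158.7 × 3.334 = 529 μm
  Mass loss = 529 μm × 7.85 g/cm³ = 4153 g·m⁻²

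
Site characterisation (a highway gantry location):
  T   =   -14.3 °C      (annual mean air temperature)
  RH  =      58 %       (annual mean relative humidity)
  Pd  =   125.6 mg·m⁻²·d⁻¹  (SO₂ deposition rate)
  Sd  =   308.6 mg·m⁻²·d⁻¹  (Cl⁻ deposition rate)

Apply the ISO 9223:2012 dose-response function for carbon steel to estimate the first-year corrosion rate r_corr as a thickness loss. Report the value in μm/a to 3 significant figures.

r_corr = 15.5 μm/a

carbon steel: T≤10 °C ⇒ hinge +0.150·(-14.3−10) = -3.6450
  sulphur-dioxide contribution → 1.821 μm/a
  chloride contribution → 13.64 μm/a
  ⇒ r_corr(carbon steel) = 15.46 μm/a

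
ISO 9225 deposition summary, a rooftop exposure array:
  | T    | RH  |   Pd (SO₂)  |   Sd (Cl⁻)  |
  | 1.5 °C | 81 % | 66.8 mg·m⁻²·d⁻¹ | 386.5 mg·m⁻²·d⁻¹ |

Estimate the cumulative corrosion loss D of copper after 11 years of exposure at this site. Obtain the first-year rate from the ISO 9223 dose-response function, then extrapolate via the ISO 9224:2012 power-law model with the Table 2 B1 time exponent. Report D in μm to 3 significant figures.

copper: T≤10 °C ⇒ hinge +0.126·(1.5−10) = -1.0710
  Pd branch = 0.0053·Pd^0.26·e^(0.059·RH+f) = 0.6443 μm/a
  Sd branch = 0.01025·Sd^0.27·e^(0.036·RH+0.049·T) = 1.018 μm/a
  sum: 0.6443 + 1.018 → r_corr = 1.662 μm/a
ISO 9224: D(t) = r_corr · t^b with b = 0.667 (copper, B1)
  D(11) = 1.662 × 11^0.667 = 1.662 × 4.95 = 8.226 μm

D(11) = 8.23 μm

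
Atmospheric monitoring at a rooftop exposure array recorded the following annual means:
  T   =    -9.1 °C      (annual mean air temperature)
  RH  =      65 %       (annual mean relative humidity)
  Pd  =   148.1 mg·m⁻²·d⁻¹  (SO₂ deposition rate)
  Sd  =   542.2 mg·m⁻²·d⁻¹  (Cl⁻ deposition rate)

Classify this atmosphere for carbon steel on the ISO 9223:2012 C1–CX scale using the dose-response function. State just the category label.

C3

carbon steel: T≤10 °C ⇒ hinge +0.150·(-9.1−10) = -2.8650
  SO₂ term: 1.77·148.1^0.52·exp(0.02·65-2.8650) = 4.977
  Sd branch = 0.102·Sd^0.62·e^(0.033·RH+0.04·T) = 30.01 μm/a
  sum: 4.977 + 30.01 → r_corr = 34.99 μm/a
35 μm/a falls in (25, 50] for carbon steel → category C3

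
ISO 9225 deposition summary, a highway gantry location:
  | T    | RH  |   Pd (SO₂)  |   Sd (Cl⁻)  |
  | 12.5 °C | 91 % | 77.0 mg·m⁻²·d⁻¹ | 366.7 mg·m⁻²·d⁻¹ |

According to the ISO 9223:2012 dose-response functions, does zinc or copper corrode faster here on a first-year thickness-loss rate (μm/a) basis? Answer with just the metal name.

zinc

zinc: temperature factor f = -0.071·(2.5) = -0.1775
  Pd branch = 0.0129·Pd^0.44·e^(0.046·RH+f) = 4.803 μm/a
  Cl⁻ term: 0.0175·366.7^0.57·exp(0.008·91+0.085·12.5) = 3.036
  sum: 4.803 + 3.036 → r_corr = 7.839 μm/a
copper: f(T) = -0.080·(T−10) [T>10 °C] = -0.2000
  SO₂ term: 0.0053·77.0^0.26·exp(0.059·91-0.2000) = 2.882
  Sd branch = 0.01025·Sd^0.27·e^(0.036·RH+0.049·T) = 2.465 μm/a
  sum: 2.882 + 2.465 → r_corr = 5.347 μm/a
Ordering by μm/a: zinc (7.84) > copper (5.35)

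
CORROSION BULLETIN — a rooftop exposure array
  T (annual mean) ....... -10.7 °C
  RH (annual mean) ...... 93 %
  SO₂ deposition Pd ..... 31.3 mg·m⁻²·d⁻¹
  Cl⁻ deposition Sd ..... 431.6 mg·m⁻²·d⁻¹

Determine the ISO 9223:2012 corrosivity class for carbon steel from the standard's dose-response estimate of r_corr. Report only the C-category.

carbon steel: T≤10 °C ⇒ hinge +0.150·(-10.7−10) = -3.1050
  SO₂ term: 1.77·31.3^0.52·exp(0.02·93-3.1050) = 3.055
  Cl⁻ term: 0.102·431.6^0.62·exp(0.033·93+0.04·-10.7) = 61.56
  sum: 3.055 + 61.56 → r_corr = 64.62 μm/a
ISO 9223 Table 2 (carbon steel): 50 < 64.6 ≤ 80 μm/a ⇒ C4

C4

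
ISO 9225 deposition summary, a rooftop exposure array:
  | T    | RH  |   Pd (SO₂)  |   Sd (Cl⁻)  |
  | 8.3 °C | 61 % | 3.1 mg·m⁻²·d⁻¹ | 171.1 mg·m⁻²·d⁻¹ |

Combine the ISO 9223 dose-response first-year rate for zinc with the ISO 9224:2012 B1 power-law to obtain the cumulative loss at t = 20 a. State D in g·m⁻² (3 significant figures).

zinc: T≤10 °C ⇒ hinge +0.038·(8.3−10) = -0.0646
  Pd branch = 0.0129·Pd^0.44·e^(0.046·RH+f) = 0.3291 μm/a
  Cl⁻ term: 0.0175·171.1^0.57·exp(0.008·61+0.085·8.3) = 1.082
  sum: 0.3291 + 1.082 → r_corr = 1.411 μm/a
Long-term exponent b (ISO 9224 Table 2, B1) = 0.813
  D(20) = 1.411 × 20^0.813 = 1.411 × 11.42 = 16.12 μm
  Mass loss = 16.12 μm × 7.14 g/cm³ = 115.1 g·m⁻²

D(20) = 115 g·m⁻²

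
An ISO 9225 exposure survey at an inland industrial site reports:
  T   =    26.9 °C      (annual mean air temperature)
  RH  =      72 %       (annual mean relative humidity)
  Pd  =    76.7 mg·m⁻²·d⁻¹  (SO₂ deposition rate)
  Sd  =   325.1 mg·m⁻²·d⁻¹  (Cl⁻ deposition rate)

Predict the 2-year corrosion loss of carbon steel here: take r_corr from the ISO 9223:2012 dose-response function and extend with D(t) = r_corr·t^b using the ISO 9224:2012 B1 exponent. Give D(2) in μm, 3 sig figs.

carbon steel: f(T) = -0.054·(T−10) [T>10 °C] = -0.9126
  Pd branch = 1.77·Pd^0.52·e^(0.02·RH+f) = 28.65 μm/a
  Sd branch = 0.102·Sd^0.62·e^(0.033·RH+0.04·T) = 116.2 μm/a
  r_corr = 28.65 + 116.2 = 144.9 μm/a
Long-term exponent b (ISO 9224 Table 2, B1) = 0.523
  D(2) = 144.9 × 2^0.523 = 144.9 × 1.437 = 208.2 μm

D(2) = 208 μm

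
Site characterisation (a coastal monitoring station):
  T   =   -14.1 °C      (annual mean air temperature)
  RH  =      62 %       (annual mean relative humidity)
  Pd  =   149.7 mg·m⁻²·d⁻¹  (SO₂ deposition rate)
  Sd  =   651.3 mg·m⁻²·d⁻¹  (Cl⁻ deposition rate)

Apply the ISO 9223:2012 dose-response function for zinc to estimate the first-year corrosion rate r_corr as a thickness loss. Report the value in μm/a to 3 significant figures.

zinc: temperature factor f = +0.038·(-24.1) = -0.9158
  Pd branch = 0.0129·Pd^0.44·e^(0.046·RH+f) = 0.8102 μm/a
  Sd branch = 0.0175·Sd^0.57·e^(0.008·RH+0.085·T) = 0.3482 μm/a
  r_corr = 0.8102 + 0.3482 = 1.158 μm/a

r_corr = 1.16 μm/a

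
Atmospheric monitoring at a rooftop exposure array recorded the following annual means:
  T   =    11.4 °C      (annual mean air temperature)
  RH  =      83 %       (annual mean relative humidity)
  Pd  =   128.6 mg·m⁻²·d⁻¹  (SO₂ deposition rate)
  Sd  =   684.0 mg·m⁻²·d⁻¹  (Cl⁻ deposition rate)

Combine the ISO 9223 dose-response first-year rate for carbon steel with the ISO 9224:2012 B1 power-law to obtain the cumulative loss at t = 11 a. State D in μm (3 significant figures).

carbon steel: f(T) = -0.054·(T−10) [T>10 °C] = -0.0756
  sulphur-dioxide contribution → 107.9 μm/a
  chloride contribution → 142.5 μm/a
  ⇒ r_corr(carbon steel) = 250.4 μm/a
ISO 9224: D(t) = r_corr · t^b with b = 0.523 (carbon steel, B1)
  D(11) = 250.4 × 11^0.523 = 250.4 × 3.505 = 877.5 μm

D(11) = 878 μm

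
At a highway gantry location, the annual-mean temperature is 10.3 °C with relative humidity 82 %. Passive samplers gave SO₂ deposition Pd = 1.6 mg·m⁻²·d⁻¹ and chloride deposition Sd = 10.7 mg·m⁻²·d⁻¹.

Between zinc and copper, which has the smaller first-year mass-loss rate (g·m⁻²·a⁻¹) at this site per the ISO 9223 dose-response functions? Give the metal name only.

zinc

zinc: temperature factor f = -0.071·(0.3) = -0.0213
  Pd branch = 0.0129·Pd^0.44·e^(0.046·RH+f) = 0.675 μm/a
  Cl⁻ term: 0.0175·10.7^0.57·exp(0.008·82+0.085·10.3) = 0.3125
  sum: 0.675 + 0.3125 → r_corr = 0.9876 μm/a
  mass loss = 0.9876 μm/a × 7.14 g/cm³ = 7.051 g·m⁻²·a⁻¹
copper: f(T) = -0.080·(T−10) [T>10 °C] = -0.0240
  Pd branch = 0.0053·Pd^0.26·e^(0.059·RH+f) = 0.738 μm/a
  Cl⁻ term: 0.01025·10.7^0.27·exp(0.036·82+0.049·10.3) = 0.6164
  sum: 0.738 + 0.6164 → r_corr = 1.354 μm/a
  mass loss = 1.354 μm/a × 8.96 g/cm³ = 12.14 g·m⁻²·a⁻¹
Ordering by g·m⁻²·a⁻¹: copper (12.1) > zinc (7.05)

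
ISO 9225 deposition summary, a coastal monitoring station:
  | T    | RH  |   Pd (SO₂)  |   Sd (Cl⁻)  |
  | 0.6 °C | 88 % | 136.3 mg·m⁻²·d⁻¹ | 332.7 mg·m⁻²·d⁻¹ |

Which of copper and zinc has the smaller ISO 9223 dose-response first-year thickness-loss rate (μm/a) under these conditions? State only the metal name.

copper

copper: f(T) = +0.126·(T−10) [T≤10 °C] = -1.1844
  Pd branch = 0.0053·Pd^0.26·e^(0.059·RH+f) = 1.046 μm/a
  Sd branch = 0.01025·Sd^0.27·e^(0.036·RH+0.049·T) = 1.203 μm/a
  sum: 1.046 + 1.203 → r_corr = 2.25 μm/a
zinc: f(T) = +0.038·(T−10) [T≤10 °C] = -0.3572
  Pd branch = 0.0129·Pd^0.44·e^(0.046·RH+f) = 4.494 μm/a
  Cl⁻ term: 0.0175·332.7^0.57·exp(0.008·88+0.085·0.6) = 1.02
  sum: 4.494 + 1.02 → r_corr = 5.514 μm/a
Ordering by μm/a: zinc (5.51) > copper (2.25)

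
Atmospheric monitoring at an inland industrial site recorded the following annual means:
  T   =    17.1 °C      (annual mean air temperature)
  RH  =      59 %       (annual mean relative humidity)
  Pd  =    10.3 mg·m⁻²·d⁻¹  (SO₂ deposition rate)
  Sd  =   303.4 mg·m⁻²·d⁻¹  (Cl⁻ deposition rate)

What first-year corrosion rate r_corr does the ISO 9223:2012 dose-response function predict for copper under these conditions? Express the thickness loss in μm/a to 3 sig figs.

copper: temperature factor f = -0.080·(7.1) = -0.5680
  sulphur-dioxide contribution → 0.1789 μm/a
  chloride contribution → 0.9273 μm/a
  total first-year rate 1.106 μm/a

r_corr = 1.11 μm/a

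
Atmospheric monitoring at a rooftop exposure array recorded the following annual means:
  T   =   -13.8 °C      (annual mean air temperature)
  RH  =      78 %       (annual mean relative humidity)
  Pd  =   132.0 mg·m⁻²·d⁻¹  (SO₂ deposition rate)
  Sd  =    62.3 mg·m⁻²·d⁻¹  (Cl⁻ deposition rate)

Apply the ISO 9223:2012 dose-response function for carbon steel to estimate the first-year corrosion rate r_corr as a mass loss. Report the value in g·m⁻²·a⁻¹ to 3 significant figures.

carbon steel: T≤10 °C ⇒ hinge +0.150·(-13.8−10) = -3.5700
  sulphur-dioxide contribution → 3.004 μm/a
  chloride contribution → 9.984 μm/a
  ⇒ r_corr(carbon steel) = 12.99 μm/a
Convert to mass loss: 12.99 μm/a × 7.85 g/cm³ = 102 g·m⁻²·a⁻¹

r_corr = 102 g·m⁻²·a⁻¹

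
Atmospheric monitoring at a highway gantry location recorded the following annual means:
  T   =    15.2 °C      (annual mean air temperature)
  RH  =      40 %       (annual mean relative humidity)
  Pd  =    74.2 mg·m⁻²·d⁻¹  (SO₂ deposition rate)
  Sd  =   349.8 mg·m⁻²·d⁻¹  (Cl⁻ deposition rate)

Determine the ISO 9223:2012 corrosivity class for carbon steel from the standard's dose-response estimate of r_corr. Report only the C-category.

C4

carbon steel: T>10 °C ⇒ hinge -0.054·(15.2−10) = -0.2808
  SO₂ term: 1.77·74.2^0.52·exp(0.02·40-0.2808) = 27.93
  Sd branch = 0.102·Sd^0.62·e^(0.033·RH+0.04·T) = 26.49 μm/a
  sum: 27.93 + 26.49 → r_corr = 54.42 μm/a
54.4 μm/a falls in (50, 80] for carbon steel → category C4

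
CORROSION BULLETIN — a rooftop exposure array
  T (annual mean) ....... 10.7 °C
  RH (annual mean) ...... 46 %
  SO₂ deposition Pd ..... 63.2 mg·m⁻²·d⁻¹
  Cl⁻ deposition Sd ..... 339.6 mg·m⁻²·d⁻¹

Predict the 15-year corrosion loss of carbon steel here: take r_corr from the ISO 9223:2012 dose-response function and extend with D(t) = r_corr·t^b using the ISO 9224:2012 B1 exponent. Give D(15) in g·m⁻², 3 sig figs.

D(15) = 2.05e+03 g·m⁻²

carbon steel: T>10 °C ⇒ hinge -0.054·(10.7−10) = -0.0378
  sulphur-dioxide contribution → 36.94 μm/a
  chloride contribution → 26.48 μm/a
  total first-year rate 63.42 μm/a
ISO 9224: D(t) = r_corr · t^b with b = 0.523 (carbon steel, B1)
  D(15) = 63.42 × 15^0.523 = 63.42 × 4.122 = 261.4 μm
  Mass loss = 261.4 μm × 7.85 g/cm³ = 2052 g·m⁻²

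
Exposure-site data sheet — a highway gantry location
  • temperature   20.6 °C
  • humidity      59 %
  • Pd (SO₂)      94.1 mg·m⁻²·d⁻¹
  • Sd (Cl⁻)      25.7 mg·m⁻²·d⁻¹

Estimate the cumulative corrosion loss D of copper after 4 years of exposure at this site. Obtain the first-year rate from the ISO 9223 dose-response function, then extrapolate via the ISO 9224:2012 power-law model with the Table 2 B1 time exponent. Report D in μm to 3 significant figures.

D(4) = 2.03 μm

copper: T>10 °C ⇒ hinge -0.080·(20.6−10) = -0.8480
  Pd branch = 0.0053·Pd^0.26·e^(0.059·RH+f) = 0.2404 μm/a
  Cl⁻ term: 0.01025·25.7^0.27·exp(0.036·59+0.049·20.6) = 0.5652
  sum: 0.2404 + 0.5652 → r_corr = 0.8056 μm/a
ISO 9224: D(t) = r_corr · t^b with b = 0.667 (copper, B1)
  D(4) = 0.8056 × 4^0.667 = 0.8056 × 2.521 = 2.031 μm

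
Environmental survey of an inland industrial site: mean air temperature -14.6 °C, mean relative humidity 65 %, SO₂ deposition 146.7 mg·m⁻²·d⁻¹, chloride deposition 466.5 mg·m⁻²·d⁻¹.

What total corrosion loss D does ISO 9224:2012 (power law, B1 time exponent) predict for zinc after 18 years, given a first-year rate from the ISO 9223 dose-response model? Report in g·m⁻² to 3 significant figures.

zinc: temperature factor f = +0.038·(-24.6) = -0.9348
  SO₂ term: 0.0129·146.7^0.44·exp(0.046·65-0.9348) = 0.9044
  Sd branch = 0.0175·Sd^0.57·e^(0.008·RH+0.085·T) = 0.2826 μm/a
  r_corr = 0.9044 + 0.2826 = 1.187 μm/a
ISO 9224: D(t) = r_corr · t^b with b = 0.813 (zinc, B1)
  D(18) = 1.187 × 18^0.813 = 1.187 × 10.48 = 12.45 μm
  Mass loss = 12.45 μm × 7.14 g/cm³ = 88.86 g·m⁻²

D(18) = 88.9 g·m⁻²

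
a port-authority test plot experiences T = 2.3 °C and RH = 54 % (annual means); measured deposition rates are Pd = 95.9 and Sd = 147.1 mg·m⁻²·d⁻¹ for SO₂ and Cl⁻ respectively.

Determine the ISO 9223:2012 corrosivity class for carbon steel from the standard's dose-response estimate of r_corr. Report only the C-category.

carbon steel: temperature factor f = +0.150·(-7.7) = -1.1550
  Pd branch = 1.77·Pd^0.52·e^(0.02·RH+f) = 17.62 μm/a
  Sd branch = 0.102·Sd^0.62·e^(0.033·RH+0.04·T) = 14.67 μm/a
  sum: 17.62 + 14.67 → r_corr = 32.29 μm/a
ISO 9223 Table 2 (carbon steel): 25 < 32.3 ≤ 50 μm/a ⇒ C3

C3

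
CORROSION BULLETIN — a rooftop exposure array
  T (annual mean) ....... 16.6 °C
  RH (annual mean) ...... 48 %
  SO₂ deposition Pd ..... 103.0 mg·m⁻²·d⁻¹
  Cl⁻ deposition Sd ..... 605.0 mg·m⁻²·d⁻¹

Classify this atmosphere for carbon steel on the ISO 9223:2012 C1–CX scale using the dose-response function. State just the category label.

carbon steel: f(T) = -0.054·(T−10) [T>10 °C] = -0.3564
  SO₂ term: 1.77·103.0^0.52·exp(0.02·48-0.3564) = 36.04
  Sd branch = 0.102·Sd^0.62·e^(0.033·RH+0.04·T) = 51.24 μm/a
  sum: 36.04 + 51.24 → r_corr = 87.28 μm/a
ISO 9223 Table 2 (carbon steel): 80 < 87.3 ≤ 200 μm/a ⇒ C5

C5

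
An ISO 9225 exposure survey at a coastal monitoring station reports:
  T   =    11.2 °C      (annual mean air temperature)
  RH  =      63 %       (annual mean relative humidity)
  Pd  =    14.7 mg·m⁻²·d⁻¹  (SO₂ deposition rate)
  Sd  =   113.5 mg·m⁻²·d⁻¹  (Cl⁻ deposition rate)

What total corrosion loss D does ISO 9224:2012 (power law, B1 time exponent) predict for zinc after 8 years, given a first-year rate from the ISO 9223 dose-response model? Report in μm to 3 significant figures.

D(8) = 9.84 μm

zinc: temperature factor f = -0.071·(1.2) = -0.0852
  SO₂ term: 0.0129·14.7^0.44·exp(0.046·63-0.0852) = 0.7011
  Sd branch = 0.0175·Sd^0.57·e^(0.008·RH+0.085·T) = 1.114 μm/a
  sum: 0.7011 + 1.114 → r_corr = 1.815 μm/a
Power-law: D(8) = r_corr · 8^0.813
  D(8) = 1.815 × 8^0.813 = 1.815 × 5.423 = 9.84 μm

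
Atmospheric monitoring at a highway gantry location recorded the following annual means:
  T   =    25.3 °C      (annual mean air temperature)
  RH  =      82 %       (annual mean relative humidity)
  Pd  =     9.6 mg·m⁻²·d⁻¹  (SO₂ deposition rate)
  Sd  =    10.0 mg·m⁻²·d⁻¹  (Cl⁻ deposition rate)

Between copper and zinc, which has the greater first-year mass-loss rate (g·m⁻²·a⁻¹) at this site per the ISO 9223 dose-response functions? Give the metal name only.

copper

copper: temperature factor f = -0.080·(15.3) = -1.2240
  SO₂ term: 0.0053·9.6^0.26·exp(0.059·82-1.2240) = 0.3542
  Cl⁻ term: 0.01025·10.0^0.27·exp(0.036·82+0.049·25.3) = 1.262
  r_corr = 0.3542 + 1.262 = 1.616 μm/a
  mass loss = 1.616 μm/a × 8.96 g/cm³ = 14.48 g·m⁻²·a⁻¹
zinc: temperature factor f = -0.071·(15.3) = -1.0863
  Pd branch = 0.0129·Pd^0.44·e^(0.046·RH+f) = 0.5119 μm/a
  Sd branch = 0.0175·Sd^0.57·e^(0.008·RH+0.085·T) = 1.076 μm/a
  sum: 0.5119 + 1.076 → r_corr = 1.588 μm/a
  mass loss = 1.588 μm/a × 7.14 g/cm³ = 11.34 g·m⁻²·a⁻¹
Ordering by g·m⁻²·a⁻¹: copper (14.5) > zinc (11.3)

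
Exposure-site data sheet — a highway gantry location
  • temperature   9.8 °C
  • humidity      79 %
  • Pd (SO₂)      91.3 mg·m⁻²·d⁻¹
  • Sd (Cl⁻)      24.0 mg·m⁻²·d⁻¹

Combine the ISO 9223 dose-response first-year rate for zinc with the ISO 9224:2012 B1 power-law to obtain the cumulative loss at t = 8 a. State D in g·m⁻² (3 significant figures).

D(8) = 155 g·m⁻²

zinc: T≤10 °C ⇒ hinge +0.038·(9.8−10) = -0.0076
  Pd branch = 0.0129·Pd^0.44·e^(0.046·RH+f) = 3.533 μm/a
  Sd branch = 0.0175·Sd^0.57·e^(0.008·RH+0.085·T) = 0.4634 μm/a
  r_corr = 3.533 + 0.4634 = 3.996 μm/a
ISO 9224: D(t) = r_corr · t^b with b = 0.813 (zinc, B1)
  D(8) = 3.996 × 8^0.813 = 3.996 × 5.423 = 21.67 μm
  Mass loss = 21.67 μm × 7.14 g/cm³ = 154.7 g·m⁻²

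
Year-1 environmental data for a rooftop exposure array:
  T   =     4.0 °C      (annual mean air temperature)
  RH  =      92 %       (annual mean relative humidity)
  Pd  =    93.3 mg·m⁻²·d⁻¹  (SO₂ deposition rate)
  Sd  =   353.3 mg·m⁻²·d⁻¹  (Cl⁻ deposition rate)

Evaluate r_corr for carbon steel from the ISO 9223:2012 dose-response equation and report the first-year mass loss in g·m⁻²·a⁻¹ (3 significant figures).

r_corr = 1.12e+03 g·m⁻²·a⁻¹

carbon steel: f(T) = +0.150·(T−10) [T≤10 °C] = -0.9000
  Pd branch = 1.77·Pd^0.52·e^(0.02·RH+f) = 47.92 μm/a
  Cl⁻ term: 0.102·353.3^0.62·exp(0.033·92+0.04·4.0) = 94.72
  sum: 47.92 + 94.72 → r_corr = 142.6 μm/a
Convert to mass loss: 142.6 μm/a × 7.85 g/cm³ = 1120 g·m⁻²·a⁻¹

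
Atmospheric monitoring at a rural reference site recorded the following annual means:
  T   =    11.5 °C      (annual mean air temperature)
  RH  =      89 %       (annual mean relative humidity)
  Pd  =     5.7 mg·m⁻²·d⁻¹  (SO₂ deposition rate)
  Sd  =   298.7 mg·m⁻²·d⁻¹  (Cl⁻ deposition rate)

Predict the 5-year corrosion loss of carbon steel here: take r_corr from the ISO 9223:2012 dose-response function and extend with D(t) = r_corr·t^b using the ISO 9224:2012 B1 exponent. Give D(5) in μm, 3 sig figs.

D(5) = 298 μm

carbon steel: f(T) = -0.054·(T−10) [T>10 °C] = -0.0810
  sulphur-dioxide contribution → 23.93 μm/a
  chloride contribution → 104.4 μm/a
  ⇒ r_corr(carbon steel) = 128.3 μm/a
ISO 9224: D(t) = r_corr · t^b with b = 0.523 (carbon steel, B1)
  D(5) = 128.3 × 5^0.523 = 128.3 × 2.32 = 297.7 μm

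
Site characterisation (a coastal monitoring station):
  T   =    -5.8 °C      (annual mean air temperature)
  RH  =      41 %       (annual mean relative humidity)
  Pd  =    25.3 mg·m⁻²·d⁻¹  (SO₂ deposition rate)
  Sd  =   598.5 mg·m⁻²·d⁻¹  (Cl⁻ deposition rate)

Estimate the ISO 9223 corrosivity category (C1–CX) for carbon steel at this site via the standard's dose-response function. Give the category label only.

carbon steel: f(T) = +0.150·(T−10) [T≤10 °C] = -2.3700
  sulphur-dioxide contribution → 2.016 μm/a
  chloride contribution → 16.49 μm/a
  total first-year rate 18.51 μm/a
Category bounds: 1.3…25 μm/a bracket r_corr ⇒ C2

C2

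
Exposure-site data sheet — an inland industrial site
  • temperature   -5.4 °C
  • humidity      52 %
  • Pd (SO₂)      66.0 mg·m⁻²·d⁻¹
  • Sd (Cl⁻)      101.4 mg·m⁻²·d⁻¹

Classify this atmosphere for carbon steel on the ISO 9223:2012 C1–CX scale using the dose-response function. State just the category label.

carbon steel: temperature factor f = +0.150·(-15.4) = -2.3100
  SO₂ term: 1.77·66.0^0.52·exp(0.02·52-2.3100) = 4.391
  Sd branch = 0.102·Sd^0.62·e^(0.033·RH+0.04·T) = 8.013 μm/a
  sum: 4.391 + 8.013 → r_corr = 12.4 μm/a
Category bounds: 1.3…25 μm/a bracket r_corr ⇒ C2

C2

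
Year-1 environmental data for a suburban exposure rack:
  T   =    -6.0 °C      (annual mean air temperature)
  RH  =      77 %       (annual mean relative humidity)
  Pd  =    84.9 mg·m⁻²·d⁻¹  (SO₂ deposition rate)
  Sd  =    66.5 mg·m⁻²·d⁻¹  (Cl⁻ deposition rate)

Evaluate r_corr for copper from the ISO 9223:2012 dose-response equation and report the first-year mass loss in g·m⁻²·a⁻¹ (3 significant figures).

copper: T≤10 °C ⇒ hinge +0.126·(-6.0−10) = -2.0160
  SO₂ term: 0.0053·84.9^0.26·exp(0.059·77-2.0160) = 0.2105
  Sd branch = 0.01025·Sd^0.27·e^(0.036·RH+0.049·T) = 0.3794 μm/a
  sum: 0.2105 + 0.3794 → r_corr = 0.5899 μm/a
Convert to mass loss: 0.5899 μm/a × 8.96 g/cm³ = 5.285 g·m⁻²·a⁻¹

r_corr = 5.29 g·m⁻²·a⁻¹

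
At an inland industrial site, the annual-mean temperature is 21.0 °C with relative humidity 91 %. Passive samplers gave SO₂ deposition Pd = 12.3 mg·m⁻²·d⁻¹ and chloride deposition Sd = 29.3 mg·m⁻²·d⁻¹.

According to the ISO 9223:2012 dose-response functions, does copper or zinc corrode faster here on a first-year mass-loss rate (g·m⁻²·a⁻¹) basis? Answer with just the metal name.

copper: f(T) = -0.080·(T−10) [T>10 °C] = -0.8800
  Pd branch = 0.0053·Pd^0.26·e^(0.059·RH+f) = 0.9061 μm/a
  Cl⁻ term: 0.01025·29.3^0.27·exp(0.036·91+0.049·21.0) = 1.89
  r_corr = 0.9061 + 1.89 = 2.796 μm/a
  mass loss = 2.796 μm/a × 8.96 g/cm³ = 25.05 g·m⁻²·a⁻¹
zinc: T>10 °C ⇒ hinge -0.071·(21.0−10) = -0.7810
  SO₂ term: 0.0129·12.3^0.44·exp(0.046·91-0.7810) = 1.172
  Cl⁻ term: 0.0175·29.3^0.57·exp(0.008·91+0.085·21.0) = 1.481
  r_corr = 1.172 + 1.481 = 2.653 μm/a
  mass loss = 2.653 μm/a × 7.14 g/cm³ = 18.94 g·m⁻²·a⁻¹
Ordering by g·m⁻²·a⁻¹: copper (25.1) > zinc (18.9)

copper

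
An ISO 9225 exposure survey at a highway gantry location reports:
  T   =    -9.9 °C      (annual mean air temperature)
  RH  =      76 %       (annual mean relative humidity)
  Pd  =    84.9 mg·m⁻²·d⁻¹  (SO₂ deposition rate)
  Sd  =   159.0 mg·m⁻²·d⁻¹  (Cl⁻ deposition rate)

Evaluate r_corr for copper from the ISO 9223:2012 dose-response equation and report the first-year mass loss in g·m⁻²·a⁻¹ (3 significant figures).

r_corr = 4.52 g·m⁻²·a⁻¹

copper: T≤10 °C ⇒ hinge +0.126·(-9.9−10) = -2.5074
  Pd branch = 0.0053·Pd^0.26·e^(0.059·RH+f) = 0.1214 μm/a
  Cl⁻ term: 0.01025·159.0^0.27·exp(0.036·76+0.049·-9.9) = 0.3825
  r_corr = 0.1214 + 0.3825 = 0.5039 μm/a
Convert to mass loss: 0.5039 μm/a × 8.96 g/cm³ = 4.515 g·m⁻²·a⁻¹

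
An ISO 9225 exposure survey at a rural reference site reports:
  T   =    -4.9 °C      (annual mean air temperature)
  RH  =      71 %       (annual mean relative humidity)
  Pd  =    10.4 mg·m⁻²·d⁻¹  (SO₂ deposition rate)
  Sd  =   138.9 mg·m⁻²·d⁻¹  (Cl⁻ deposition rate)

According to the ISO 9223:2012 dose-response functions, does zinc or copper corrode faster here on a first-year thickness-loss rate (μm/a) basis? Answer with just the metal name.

zinc

zinc: f(T) = +0.038·(T−10) [T≤10 °C] = -0.5662
  SO₂ term: 0.0129·10.4^0.44·exp(0.046·71-0.5662) = 0.5378
  Cl⁻ term: 0.0175·138.9^0.57·exp(0.008·71+0.085·-4.9) = 0.339
  sum: 0.5378 + 0.339 → r_corr = 0.8767 μm/a
copper: T≤10 °C ⇒ hinge +0.126·(-4.9−10) = -1.8774
  SO₂ term: 0.0053·10.4^0.26·exp(0.059·71-1.8774) = 0.09831
  Sd branch = 0.01025·Sd^0.27·e^(0.036·RH+0.049·T) = 0.3936 μm/a
  sum: 0.09831 + 0.3936 → r_corr = 0.4919 μm/a
Ordering by μm/a: zinc (0.877) > copper (0.492)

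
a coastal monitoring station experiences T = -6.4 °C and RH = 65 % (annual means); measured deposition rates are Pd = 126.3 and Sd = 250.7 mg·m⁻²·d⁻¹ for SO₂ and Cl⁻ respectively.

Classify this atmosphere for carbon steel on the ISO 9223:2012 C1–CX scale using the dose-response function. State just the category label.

C3

carbon steel: T≤10 °C ⇒ hinge +0.150·(-6.4−10) = -2.4600
  sulphur-dioxide contribution → 6.869 μm/a
  chloride contribution → 20.72 μm/a
  total first-year rate 27.59 μm/a
Category bounds: 25…50 μm/a bracket r_corr ⇒ C3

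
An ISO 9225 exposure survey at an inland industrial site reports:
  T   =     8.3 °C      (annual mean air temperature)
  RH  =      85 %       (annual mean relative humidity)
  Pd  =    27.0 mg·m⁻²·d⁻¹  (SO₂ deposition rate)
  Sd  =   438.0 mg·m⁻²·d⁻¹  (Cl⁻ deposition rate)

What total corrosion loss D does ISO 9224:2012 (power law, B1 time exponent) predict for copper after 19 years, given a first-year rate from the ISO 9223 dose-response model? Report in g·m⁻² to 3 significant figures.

D(19) = 205 g·m⁻²

copper: f(T) = +0.126·(T−10) [T≤10 °C] = -0.2142
  sulphur-dioxide contribution → 1.518 μm/a
  chloride contribution → 1.696 μm/a
  ⇒ r_corr(copper) = 3.215 μm/a
Long-term exponent b (ISO 9224 Table 2, B1) = 0.667
  D(19) = 3.215 × 19^0.667 = 3.215 × 7.127 = 22.91 μm
  Mass loss = 22.91 μm × 8.96 g/cm³ = 205.3 g·m⁻²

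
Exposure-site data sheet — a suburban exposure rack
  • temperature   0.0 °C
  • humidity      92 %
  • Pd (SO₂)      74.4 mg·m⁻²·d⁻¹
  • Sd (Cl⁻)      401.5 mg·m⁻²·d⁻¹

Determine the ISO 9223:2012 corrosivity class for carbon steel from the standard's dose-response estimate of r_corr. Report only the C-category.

carbon steel: T≤10 °C ⇒ hinge +0.150·(0.0−10) = -1.5000
  Pd branch = 1.77·Pd^0.52·e^(0.02·RH+f) = 23.38 μm/a
  Sd branch = 0.102·Sd^0.62·e^(0.033·RH+0.04·T) = 87.38 μm/a
  sum: 23.38 + 87.38 → r_corr = 110.8 μm/a
Category bounds: 80…200 μm/a bracket r_corr ⇒ C5

C5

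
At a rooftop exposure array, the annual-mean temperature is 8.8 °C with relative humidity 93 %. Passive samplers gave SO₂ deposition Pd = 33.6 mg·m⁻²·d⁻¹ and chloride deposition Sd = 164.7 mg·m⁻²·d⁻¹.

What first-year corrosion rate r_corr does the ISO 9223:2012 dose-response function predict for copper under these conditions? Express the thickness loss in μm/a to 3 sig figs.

copper: f(T) = +0.126·(T−10) [T≤10 °C] = -0.1512
  Pd branch = 0.0053·Pd^0.26·e^(0.059·RH+f) = 2.744 μm/a
  Cl⁻ term: 0.01025·164.7^0.27·exp(0.036·93+0.049·8.8) = 1.78
  r_corr = 2.744 + 1.78 = 4.525 μm/a

r_corr = 4.52 μm/a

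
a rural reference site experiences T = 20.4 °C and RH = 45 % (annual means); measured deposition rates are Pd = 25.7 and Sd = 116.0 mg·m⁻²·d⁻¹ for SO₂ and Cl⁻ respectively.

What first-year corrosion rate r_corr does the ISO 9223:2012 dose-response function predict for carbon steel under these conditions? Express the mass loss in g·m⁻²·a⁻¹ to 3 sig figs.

r_corr = 258 g·m⁻²·a⁻¹

carbon steel: T>10 °C ⇒ hinge -0.054·(20.4−10) = -0.5616
  SO₂ term: 1.77·25.7^0.52·exp(0.02·45-0.5616) = 13.43
  Cl⁻ term: 0.102·116.0^0.62·exp(0.033·45+0.04·20.4) = 19.4
  r_corr = 13.43 + 19.4 = 32.83 μm/a
Convert to mass loss: 32.83 μm/a × 7.85 g/cm³ = 257.7 g·m⁻²·a⁻¹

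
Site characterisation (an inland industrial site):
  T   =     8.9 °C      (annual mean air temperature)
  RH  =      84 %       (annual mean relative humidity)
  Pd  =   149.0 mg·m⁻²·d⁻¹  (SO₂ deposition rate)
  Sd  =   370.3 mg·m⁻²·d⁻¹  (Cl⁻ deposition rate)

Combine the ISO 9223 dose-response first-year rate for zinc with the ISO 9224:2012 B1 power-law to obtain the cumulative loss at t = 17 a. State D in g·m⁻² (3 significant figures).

zinc: f(T) = +0.038·(T−10) [T≤10 °C] = -0.0418
  sulphur-dioxide contribution → 5.33 μm/a
  chloride contribution → 2.126 μm/a
  total first-year rate 7.456 μm/a
ISO 9224: D(t) = r_corr · t^b with b = 0.813 (zinc, B1)
  D(17) = 7.456 × 17^0.813 = 7.456 × 10.01 = 74.62 μm
  Mass loss = 74.62 μm × 7.14 g/cm³ = 532.8 g·m⁻²

D(17) = 533 g·m⁻²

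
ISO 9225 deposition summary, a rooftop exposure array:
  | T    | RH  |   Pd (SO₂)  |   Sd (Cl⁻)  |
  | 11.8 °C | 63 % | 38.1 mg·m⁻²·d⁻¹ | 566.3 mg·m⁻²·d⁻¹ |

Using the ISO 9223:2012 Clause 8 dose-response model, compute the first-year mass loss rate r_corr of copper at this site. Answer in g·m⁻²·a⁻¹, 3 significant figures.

copper: temperature factor f = -0.080·(1.8) = -0.1440
  sulphur-dioxide contribution → 0.4865 μm/a
  chloride contribution → 0.9775 μm/a
  ⇒ r_corr(copper) = 1.464 μm/a
Convert to mass loss: 1.464 μm/a × 8.96 g/cm³ = 13.12 g·m⁻²·a⁻¹

r_corr = 13.1 g·m⁻²·a⁻¹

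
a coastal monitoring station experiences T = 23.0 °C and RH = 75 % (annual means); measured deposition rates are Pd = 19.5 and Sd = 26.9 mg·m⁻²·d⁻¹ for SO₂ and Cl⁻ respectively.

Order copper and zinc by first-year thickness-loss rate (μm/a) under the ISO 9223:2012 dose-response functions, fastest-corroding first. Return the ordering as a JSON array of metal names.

copper: temperature factor f = -0.080·(13.0) = -1.0400
  Pd branch = 0.0053·Pd^0.26·e^(0.059·RH+f) = 0.3387 μm/a
  Sd branch = 0.01025·Sd^0.27·e^(0.036·RH+0.049·T) = 1.145 μm/a
  sum: 0.3387 + 1.145 → r_corr = 1.484 μm/a
zinc: f(T) = -0.071·(T−10) [T>10 °C] = -0.9230
  SO₂ term: 0.0129·19.5^0.44·exp(0.046·75-0.9230) = 0.5966
  Cl⁻ term: 0.0175·26.9^0.57·exp(0.008·75+0.085·23.0) = 1.471
  sum: 0.5966 + 1.471 → r_corr = 2.068 μm/a
Ordering by μm/a: zinc (2.07) > copper (1.48)

["zinc", "copper"]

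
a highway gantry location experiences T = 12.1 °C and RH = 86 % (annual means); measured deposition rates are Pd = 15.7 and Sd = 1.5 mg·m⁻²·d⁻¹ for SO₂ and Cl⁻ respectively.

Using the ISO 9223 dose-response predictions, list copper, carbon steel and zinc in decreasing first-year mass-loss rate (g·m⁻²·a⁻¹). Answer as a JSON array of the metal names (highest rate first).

copper: temperature factor f = -0.080·(2.1) = -0.1680
  sulphur-dioxide contribution → 1.465 μm/a
  chloride contribution → 0.4574 μm/a
  ⇒ r_corr(copper) = 1.923 μm/a
  mass loss = 1.923 μm/a × 8.96 g/cm³ = 17.23 g·m⁻²·a⁻¹
carbon steel: f(T) = -0.054·(T−10) [T>10 °C] = -0.1134
  sulphur-dioxide contribution → 36.95 μm/a
  chloride contribution → 3.635 μm/a
  total first-year rate 40.58 μm/a
  mass loss = 40.58 μm/a × 7.85 g/cm³ = 318.6 g·m⁻²·a⁻¹
zinc: T>10 °C ⇒ hinge -0.071·(12.1−10) = -0.1491
  sulphur-dioxide contribution → 1.95 μm/a
  chloride contribution → 0.1227 μm/a
  total first-year rate 2.073 μm/a
  mass loss = 2.073 μm/a × 7.14 g/cm³ = 14.8 g·m⁻²·a⁻¹
Ordering by g·m⁻²·a⁻¹: carbon steel (319) > copper (17.2) > zinc (14.8)

["carbon steel", "copper", "zinc"]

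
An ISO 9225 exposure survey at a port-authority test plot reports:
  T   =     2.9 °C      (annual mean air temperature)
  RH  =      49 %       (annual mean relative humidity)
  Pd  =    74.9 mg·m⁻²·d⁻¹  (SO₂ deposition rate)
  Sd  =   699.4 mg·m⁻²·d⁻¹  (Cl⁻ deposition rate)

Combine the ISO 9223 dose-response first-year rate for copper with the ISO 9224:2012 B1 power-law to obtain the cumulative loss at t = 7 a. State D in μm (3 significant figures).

copper: temperature factor f = +0.126·(-7.1) = -0.8946
  SO₂ term: 0.0053·74.9^0.26·exp(0.059·49-0.8946) = 0.1199
  Sd branch = 0.01025·Sd^0.27·e^(0.036·RH+0.049·T) = 0.4042 μm/a
  r_corr = 0.1199 + 0.4042 = 0.5241 μm/a
Power-law: D(7) = r_corr · 7^0.667
  D(7) = 0.5241 × 7^0.667 = 0.5241 × 3.662 = 1.919 μm

D(7) = 1.92 μm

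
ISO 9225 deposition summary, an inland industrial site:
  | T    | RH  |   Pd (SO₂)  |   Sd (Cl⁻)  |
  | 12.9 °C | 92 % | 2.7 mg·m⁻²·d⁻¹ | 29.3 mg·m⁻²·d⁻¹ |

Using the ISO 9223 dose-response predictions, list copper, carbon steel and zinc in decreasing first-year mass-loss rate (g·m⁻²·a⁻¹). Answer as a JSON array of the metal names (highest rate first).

["carbon steel", "copper", "zinc"]

copper: T>10 °C ⇒ hinge -0.080·(12.9−10) = -0.2320
  Pd branch = 0.0053·Pd^0.26·e^(0.059·RH+f) = 1.239 μm/a
  Cl⁻ term: 0.01025·29.3^0.27·exp(0.036·92+0.049·12.9) = 1.317
  sum: 1.239 + 1.317 → r_corr = 2.556 μm/a
  mass loss = 2.556 μm/a × 8.96 g/cm³ = 22.9 g·m⁻²·a⁻¹
carbon steel: T>10 °C ⇒ hinge -0.054·(12.9−10) = -0.1566
  SO₂ term: 1.77·2.7^0.52·exp(0.02·92-0.1566) = 15.97
  Sd branch = 0.102·Sd^0.62·e^(0.033·RH+0.04·T) = 28.88 μm/a
  r_corr = 15.97 + 28.88 = 44.86 μm/a
  mass loss = 44.86 μm/a × 7.85 g/cm³ = 352.1 g·m⁻²·a⁻¹
zinc: temperature factor f = -0.071·(2.9) = -0.2059
  Pd branch = 0.0129·Pd^0.44·e^(0.046·RH+f) = 1.119 μm/a
  Sd branch = 0.0175·Sd^0.57·e^(0.008·RH+0.085·T) = 0.7499 μm/a
  r_corr = 1.119 + 0.7499 = 1.869 μm/a
  mass loss = 1.869 μm/a × 7.14 g/cm³ = 13.35 g·m⁻²·a⁻¹
Ordering by g·m⁻²·a⁻¹: carbon steel (352) > copper (22.9) > zinc (13.3)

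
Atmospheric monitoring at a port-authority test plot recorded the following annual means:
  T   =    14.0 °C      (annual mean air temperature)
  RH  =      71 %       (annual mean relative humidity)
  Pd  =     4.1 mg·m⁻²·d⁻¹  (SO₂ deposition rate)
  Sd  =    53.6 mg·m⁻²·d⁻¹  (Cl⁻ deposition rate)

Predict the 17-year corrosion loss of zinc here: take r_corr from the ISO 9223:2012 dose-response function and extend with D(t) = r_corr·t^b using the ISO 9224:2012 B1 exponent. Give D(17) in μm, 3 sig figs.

D(17) = 14.6 μm

zinc: T>10 °C ⇒ hinge -0.071·(14.0−10) = -0.2840
  sulphur-dioxide contribution → 0.4735 μm/a
  chloride contribution → 0.9821 μm/a
  ⇒ r_corr(zinc) = 1.456 μm/a
Power-law: D(17) = r_corr · 17^0.813
  D(17) = 1.456 × 17^0.813 = 1.456 × 10.01 = 14.57 μm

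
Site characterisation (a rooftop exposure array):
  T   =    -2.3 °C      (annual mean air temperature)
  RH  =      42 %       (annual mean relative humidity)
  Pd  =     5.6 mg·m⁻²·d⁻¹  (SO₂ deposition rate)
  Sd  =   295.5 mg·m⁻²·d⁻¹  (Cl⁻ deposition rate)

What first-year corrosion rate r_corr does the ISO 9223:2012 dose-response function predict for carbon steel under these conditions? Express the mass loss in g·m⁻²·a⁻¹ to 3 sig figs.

carbon steel: T≤10 °C ⇒ hinge +0.150·(-2.3−10) = -1.8450
  sulphur-dioxide contribution → 1.587 μm/a
  chloride contribution → 12.66 μm/a
  ⇒ r_corr(carbon steel) = 14.24 μm/a
Convert to mass loss: 14.24 μm/a × 7.85 g/cm³ = 111.8 g·m⁻²·a⁻¹

r_corr = 112 g·m⁻²·a⁻¹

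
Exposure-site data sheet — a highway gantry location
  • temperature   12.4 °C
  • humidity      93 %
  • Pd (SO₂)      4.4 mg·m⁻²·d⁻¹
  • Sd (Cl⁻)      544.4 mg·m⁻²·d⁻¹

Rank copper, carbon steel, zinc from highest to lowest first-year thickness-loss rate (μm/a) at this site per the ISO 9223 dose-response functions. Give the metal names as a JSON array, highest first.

copper: T>10 °C ⇒ hinge -0.080·(12.4−10) = -0.1920
  Pd branch = 0.0053·Pd^0.26·e^(0.059·RH+f) = 1.553 μm/a
  Sd branch = 0.01025·Sd^0.27·e^(0.036·RH+0.049·T) = 2.933 μm/a
  sum: 1.553 + 2.933 → r_corr = 4.486 μm/a
carbon steel: temperature factor f = -0.054·(2.4) = -0.1296
  Pd branch = 1.77·Pd^0.52·e^(0.02·RH+f) = 21.58 μm/a
  Cl⁻ term: 0.102·544.4^0.62·exp(0.033·93+0.04·12.4) = 179.1
  sum: 21.58 + 179.1 → r_corr = 200.7 μm/a
zinc: T>10 °C ⇒ hinge -0.071·(12.4−10) = -0.1704
  Pd branch = 0.0129·Pd^0.44·e^(0.046·RH+f) = 1.505 μm/a
  Sd branch = 0.0175·Sd^0.57·e^(0.008·RH+0.085·T) = 3.832 μm/a
  sum: 1.505 + 3.832 → r_corr = 5.337 μm/a
Ordering by μm/a: carbon steel (201) > zinc (5.34) > copper (4.49)

["carbon steel", "zinc", "copper"]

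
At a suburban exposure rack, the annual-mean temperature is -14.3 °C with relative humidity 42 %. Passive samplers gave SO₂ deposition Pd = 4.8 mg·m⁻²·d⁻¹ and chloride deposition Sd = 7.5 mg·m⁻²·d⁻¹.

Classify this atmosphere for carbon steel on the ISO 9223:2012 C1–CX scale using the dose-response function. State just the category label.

carbon steel: temperature factor f = +0.150·(-24.3) = -3.6450
  Pd branch = 1.77·Pd^0.52·e^(0.02·RH+f) = 0.2421 μm/a
  Sd branch = 0.102·Sd^0.62·e^(0.033·RH+0.04·T) = 0.8029 μm/a
  r_corr = 0.2421 + 0.8029 = 1.045 μm/a
ISO 9223 Table 2 (carbon steel): 0 < 1.05 ≤ 1.3 μm/a ⇒ C1

C1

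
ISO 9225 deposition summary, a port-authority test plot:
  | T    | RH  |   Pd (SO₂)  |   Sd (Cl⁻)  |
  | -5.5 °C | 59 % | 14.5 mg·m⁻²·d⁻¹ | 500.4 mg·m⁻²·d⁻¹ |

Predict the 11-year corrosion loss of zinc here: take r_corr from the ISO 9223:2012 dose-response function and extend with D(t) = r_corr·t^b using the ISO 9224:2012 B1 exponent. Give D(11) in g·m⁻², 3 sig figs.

D(11) = 48.0 g·m⁻²

zinc: T≤10 °C ⇒ hinge +0.038·(-5.5−10) = -0.5890
  Pd branch = 0.0129·Pd^0.44·e^(0.046·RH+f) = 0.3503 μm/a
  Cl⁻ term: 0.0175·500.4^0.57·exp(0.008·59+0.085·-5.5) = 0.6076
  r_corr = 0.3503 + 0.6076 = 0.9579 μm/a
Power-law: D(11) = r_corr · 11^0.813
  D(11) = 0.9579 × 11^0.813 = 0.9579 × 7.025 = 6.729 μm
  Mass loss = 6.729 μm × 7.14 g/cm³ = 48.05 g·m⁻²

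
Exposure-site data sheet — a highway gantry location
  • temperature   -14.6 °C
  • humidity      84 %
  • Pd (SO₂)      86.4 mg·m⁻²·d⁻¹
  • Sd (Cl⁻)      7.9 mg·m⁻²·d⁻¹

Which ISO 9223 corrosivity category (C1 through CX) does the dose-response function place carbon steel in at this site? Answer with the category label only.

carbon steel: T≤10 °C ⇒ hinge +0.150·(-14.6−10) = -3.6900
  SO₂ term: 1.77·86.4^0.52·exp(0.02·84-3.6900) = 2.41
  Cl⁻ term: 0.102·7.9^0.62·exp(0.033·84+0.04·-14.6) = 3.276
  r_corr = 2.41 + 3.276 = 5.686 μm/a
Category bounds: 1.3…25 μm/a bracket r_corr ⇒ C2

C2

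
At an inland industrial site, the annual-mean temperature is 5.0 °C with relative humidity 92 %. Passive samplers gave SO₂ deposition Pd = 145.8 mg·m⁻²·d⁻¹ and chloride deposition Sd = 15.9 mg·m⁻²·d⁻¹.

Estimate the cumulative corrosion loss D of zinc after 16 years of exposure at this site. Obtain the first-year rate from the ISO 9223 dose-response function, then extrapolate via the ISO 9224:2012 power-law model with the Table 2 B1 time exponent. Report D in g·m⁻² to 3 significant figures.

D(16) = 466 g·m⁻²

zinc: T≤10 °C ⇒ hinge +0.038·(5.0−10) = -0.1900
  sulphur-dioxide contribution → 6.578 μm/a
  chloride contribution → 0.2704 μm/a
  ⇒ r_corr(zinc) = 6.848 μm/a
ISO 9224: D(t) = r_corr · t^b with b = 0.813 (zinc, B1)
  D(16) = 6.848 × 16^0.813 = 6.848 × 9.527 = 65.24 μm
  Mass loss = 65.24 μm × 7.14 g/cm³ = 465.8 g·m⁻²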